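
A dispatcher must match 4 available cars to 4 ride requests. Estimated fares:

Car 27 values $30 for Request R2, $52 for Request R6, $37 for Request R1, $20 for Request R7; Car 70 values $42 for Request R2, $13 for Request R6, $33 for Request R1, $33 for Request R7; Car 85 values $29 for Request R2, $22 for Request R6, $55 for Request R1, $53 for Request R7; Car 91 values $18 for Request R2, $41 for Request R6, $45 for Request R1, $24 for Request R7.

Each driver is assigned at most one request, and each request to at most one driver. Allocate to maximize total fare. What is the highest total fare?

Optimal: Car 27→Request R6 ($52), Car 70→Request R2 ($42), Car 85→Request R7 ($53), Car 91→Request R1 ($45) — total 52+42+53+45 = $192.
Max-entry greedy (repeatedly take the single best remaining cell) gives $173, worse by 19.
Swapping Car 27↔Car 70 (Car 27→Request R2 $30, Car 70→Request R6 $13) loses 51.

Maximum total: $192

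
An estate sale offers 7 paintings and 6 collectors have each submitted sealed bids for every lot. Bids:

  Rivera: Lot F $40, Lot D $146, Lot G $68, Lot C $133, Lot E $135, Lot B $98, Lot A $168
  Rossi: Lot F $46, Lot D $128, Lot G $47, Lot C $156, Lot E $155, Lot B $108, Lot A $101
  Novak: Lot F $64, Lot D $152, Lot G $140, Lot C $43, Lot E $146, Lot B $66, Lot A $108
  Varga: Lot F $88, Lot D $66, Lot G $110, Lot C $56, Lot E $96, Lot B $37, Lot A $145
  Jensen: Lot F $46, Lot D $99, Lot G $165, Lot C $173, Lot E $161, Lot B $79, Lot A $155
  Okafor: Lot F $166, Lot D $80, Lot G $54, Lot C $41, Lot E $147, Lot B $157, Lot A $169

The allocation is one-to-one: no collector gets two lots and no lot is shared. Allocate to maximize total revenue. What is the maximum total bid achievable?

Maximum total: $925

This is the linear assignment problem.
Optimal: Rivera→Lot D ($146), Rossi→Lot E ($155), Novak→Lot G ($140), Varga→Lot A ($145), Jensen→Lot C ($173), Okafor→Lot F ($166) — total 146+155+140+145+173+166 = $925.
Next-best assignment: Rivera→Lot D, Rossi→Lot C, Novak→Lot E, Varga→Lot A, Jensen→Lot G, Okafor→Lot F = $924.
Checked against all permutations: $925 is optimal.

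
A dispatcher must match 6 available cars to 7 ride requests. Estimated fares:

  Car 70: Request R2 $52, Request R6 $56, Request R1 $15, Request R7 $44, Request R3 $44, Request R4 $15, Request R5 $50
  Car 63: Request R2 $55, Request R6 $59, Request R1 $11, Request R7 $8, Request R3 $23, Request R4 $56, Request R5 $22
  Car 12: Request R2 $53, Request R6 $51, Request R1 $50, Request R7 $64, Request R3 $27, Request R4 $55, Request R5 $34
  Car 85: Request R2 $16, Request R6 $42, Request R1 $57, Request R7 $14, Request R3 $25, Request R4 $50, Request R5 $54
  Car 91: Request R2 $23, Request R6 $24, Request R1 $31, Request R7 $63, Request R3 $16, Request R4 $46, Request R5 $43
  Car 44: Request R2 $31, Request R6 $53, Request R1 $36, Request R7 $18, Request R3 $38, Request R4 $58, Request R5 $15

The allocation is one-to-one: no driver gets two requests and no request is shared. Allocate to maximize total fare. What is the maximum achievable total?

Maximum total: $340

Optimal: Car 70→Request R5 ($50), Car 63→Request R6 ($59), Car 12→Request R2 ($53), Car 85→Request R1 ($57), Car 91→Request R7 ($63), Car 44→Request R4 ($58) — total 50+59+53+57+63+58 = $340.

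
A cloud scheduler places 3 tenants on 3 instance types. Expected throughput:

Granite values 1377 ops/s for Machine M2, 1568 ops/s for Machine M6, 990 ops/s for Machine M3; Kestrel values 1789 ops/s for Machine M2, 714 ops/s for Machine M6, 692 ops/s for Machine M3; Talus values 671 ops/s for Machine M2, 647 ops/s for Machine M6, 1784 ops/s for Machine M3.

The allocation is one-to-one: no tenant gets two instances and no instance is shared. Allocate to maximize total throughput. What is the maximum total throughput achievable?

Maximum total: 5141 ops/s

Optimal: Granite→Machine M6 (1568 ops/s), Kestrel→Machine M2 (1789 ops/s), Talus→Machine M3 (1784 ops/s) — total 1568+1789+1784 = 5141 ops/s.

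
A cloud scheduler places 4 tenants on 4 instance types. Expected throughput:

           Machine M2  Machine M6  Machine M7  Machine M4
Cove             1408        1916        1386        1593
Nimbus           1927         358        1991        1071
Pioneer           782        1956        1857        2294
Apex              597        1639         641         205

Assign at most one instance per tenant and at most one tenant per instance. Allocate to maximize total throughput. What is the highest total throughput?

Max total: 7332 ops/s

Optimal: Cove→Machine M2 (1408 ops/s), Nimbus→Machine M7 (1991 ops/s), Pioneer→Machine M4 (2294 ops/s), Apex→Machine M6 (1639 ops/s) — total 1408+1991+2294+1639 = 7332 ops/s.
Max-entry greedy (repeatedly take the single best remaining cell) gives 6798 ops/s, worse by 534.
Next-best assignment: Cove→Machine M7, Nimbus→Machine M2, Pioneer→Machine M4, Apex→Machine M6 = 7246 ops/s.
Swapping Cove↔Nimbus (Cove→Machine M7 1386 ops/s, Nimbus→Machine M2 1927 ops/s) loses 86.
Checked against all permutations: 7332 ops/s is optimal.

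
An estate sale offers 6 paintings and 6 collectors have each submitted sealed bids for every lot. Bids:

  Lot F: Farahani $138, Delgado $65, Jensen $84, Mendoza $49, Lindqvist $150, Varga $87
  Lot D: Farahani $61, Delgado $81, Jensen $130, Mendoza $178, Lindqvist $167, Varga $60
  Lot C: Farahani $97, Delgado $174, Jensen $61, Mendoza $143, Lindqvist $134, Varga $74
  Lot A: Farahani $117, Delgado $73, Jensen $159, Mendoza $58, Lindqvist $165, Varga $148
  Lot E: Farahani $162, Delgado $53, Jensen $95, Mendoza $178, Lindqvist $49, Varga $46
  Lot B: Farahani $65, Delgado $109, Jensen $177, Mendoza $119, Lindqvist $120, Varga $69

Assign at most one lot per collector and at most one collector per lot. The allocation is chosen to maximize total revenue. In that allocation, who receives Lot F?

Lindqvist receives Lot F.

This is the linear assignment problem.
Optimal: Farahani→Lot E ($162), Delgado→Lot C ($174), Jensen→Lot B ($177), Mendoza→Lot D ($178), Lindqvist→Lot F ($150), Varga→Lot A ($148) — total 162+174+177+178+150+148 = $989.
Row-greedy (each collector in turn takes its best remaining lot) gives $943, worse by 46.
Next-best assignment: Farahani→Lot F, Delgado→Lot C, Jensen→Lot B, Mendoza→Lot E, Lindqvist→Lot D, Varga→Lot A = $982.
Lindqvist's own top lot is Lot D ($167), but forcing Lindqvist→Lot D and reassigning the rest optimally gives only $982 — worse by 7.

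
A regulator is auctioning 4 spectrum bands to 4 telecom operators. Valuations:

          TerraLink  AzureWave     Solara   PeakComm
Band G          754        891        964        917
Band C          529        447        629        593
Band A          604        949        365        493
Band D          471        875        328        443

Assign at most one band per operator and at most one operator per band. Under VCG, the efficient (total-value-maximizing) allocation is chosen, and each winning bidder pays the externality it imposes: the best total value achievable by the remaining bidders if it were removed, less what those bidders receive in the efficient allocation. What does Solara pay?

Solara pays $324M.

Efficient allocation: TerraLink→Band A ($604M), AzureWave→Band D ($875M), Solara→Band G ($964M), PeakComm→Band C ($593M); total welfare W = $3036M.
Solara receives Band G at value $964M, so the others get W − 964 = $2072M.
Without Solara: best allocation of the remaining 3 bidders over all 4 bands is TerraLink→Band A ($604M), AzureWave→Band D ($875M), PeakComm→Band G ($917M), total $2396M.
VCG payment = (others' best without Solara) − (others' welfare with Solara) = 2396 − 2072 = $324M.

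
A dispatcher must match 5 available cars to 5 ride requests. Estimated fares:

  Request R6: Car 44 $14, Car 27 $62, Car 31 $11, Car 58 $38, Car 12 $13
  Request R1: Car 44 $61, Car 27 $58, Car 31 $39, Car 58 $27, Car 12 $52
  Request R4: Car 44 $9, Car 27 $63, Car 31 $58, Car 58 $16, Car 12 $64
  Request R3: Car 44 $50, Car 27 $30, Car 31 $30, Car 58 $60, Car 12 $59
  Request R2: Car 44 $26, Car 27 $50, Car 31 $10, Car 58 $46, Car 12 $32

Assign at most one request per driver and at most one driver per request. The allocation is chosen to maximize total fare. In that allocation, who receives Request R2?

Car 58 receives Request R2.

Optimal: Car 44→Request R1 ($61), Car 27→Request R6 ($62), Car 31→Request R4 ($58), Car 58→Request R2 ($46), Car 12→Request R3 ($59) — total 61+62+58+46+59 = $286.
Column-greedy (each request in turn goes to its best remaining driver) gives $257, worse by 29.
Next-best assignment: Car 44→Request R1, Car 27→Request R6, Car 31→Request R4, Car 58→Request R3, Car 12→Request R2 = $273.
Car 58's own top request is Request R3 ($60), but forcing Car 58→Request R3 and reassigning the rest optimally gives only $273 — worse by 13.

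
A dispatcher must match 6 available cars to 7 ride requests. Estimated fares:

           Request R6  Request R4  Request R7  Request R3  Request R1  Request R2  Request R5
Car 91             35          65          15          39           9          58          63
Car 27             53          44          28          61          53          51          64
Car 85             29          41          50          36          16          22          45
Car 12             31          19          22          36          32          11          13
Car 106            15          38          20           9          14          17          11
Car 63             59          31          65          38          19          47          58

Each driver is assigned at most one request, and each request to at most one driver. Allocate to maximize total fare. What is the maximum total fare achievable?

Treat this as an assignment problem: match each driver to one request.
Optimal: Car 91→Request R2 ($58), Car 27→Request R5 ($64), Car 85→Request R7 ($50), Car 12→Request R3 ($36), Car 106→Request R4 ($38), Car 63→Request R6 ($59) — total 58+64+50+36+38+59 = $305.
Column-greedy (each request in turn goes to its best remaining driver) gives $284, worse by 21.
Swapping Car 12↔Car 63 (Car 12→Request R6 $31, Car 63→Request R3 $38) loses 26.

Maximum total: $305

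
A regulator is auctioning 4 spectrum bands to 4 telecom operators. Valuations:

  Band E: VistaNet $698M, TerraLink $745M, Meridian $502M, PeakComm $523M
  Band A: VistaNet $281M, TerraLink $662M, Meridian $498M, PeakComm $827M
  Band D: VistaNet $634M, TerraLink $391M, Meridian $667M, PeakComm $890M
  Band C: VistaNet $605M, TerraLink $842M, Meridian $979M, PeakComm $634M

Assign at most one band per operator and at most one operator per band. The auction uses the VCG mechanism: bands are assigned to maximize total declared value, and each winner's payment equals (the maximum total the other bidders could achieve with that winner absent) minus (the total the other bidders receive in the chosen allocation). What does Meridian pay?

Meridian pays $180M.

Efficient allocation: VistaNet→Band E ($698M), TerraLink→Band A ($662M), Meridian→Band C ($979M), PeakComm→Band D ($890M); total welfare W = $3229M.
Meridian receives Band C at value $979M, so the others get W − 979 = $2250M.
Without Meridian: best allocation of the remaining 3 bidders over all 4 bands is VistaNet→Band E ($698M), TerraLink→Band C ($842M), PeakComm→Band D ($890M), total $2430M.
VCG payment = (others' best without Meridian) − (others' welfare with Meridian) = 2430 − 2250 = $180M.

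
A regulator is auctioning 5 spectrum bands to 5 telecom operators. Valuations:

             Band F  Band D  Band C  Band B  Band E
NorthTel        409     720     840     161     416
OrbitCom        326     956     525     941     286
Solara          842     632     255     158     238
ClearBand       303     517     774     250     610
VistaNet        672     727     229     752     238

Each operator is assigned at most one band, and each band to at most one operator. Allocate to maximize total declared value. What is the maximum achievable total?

Optimal: NorthTel→Band C ($840M), OrbitCom→Band D ($956M), Solara→Band F ($842M), ClearBand→Band E ($610M), VistaNet→Band B ($752M) — total 840+956+842+610+752 = $4000M.

Max total: $4000M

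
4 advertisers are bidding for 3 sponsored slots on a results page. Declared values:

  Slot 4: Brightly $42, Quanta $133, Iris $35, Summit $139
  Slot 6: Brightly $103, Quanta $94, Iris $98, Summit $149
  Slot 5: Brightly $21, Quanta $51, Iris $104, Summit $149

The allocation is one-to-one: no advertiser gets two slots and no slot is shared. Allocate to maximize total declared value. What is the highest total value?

Optimal: Quanta→Slot 4 ($133), Summit→Slot 6 ($149), Iris→Slot 5 ($104) — total 133+149+104 = $386.
Row-greedy (each advertiser in turn takes its best remaining slot) gives $340, worse by 46.
Swapping Summit↔Iris (Summit→Slot 5 $149, Iris→Slot 6 $98) loses 6.
Every other assignment is strictly worse.

Max total: $386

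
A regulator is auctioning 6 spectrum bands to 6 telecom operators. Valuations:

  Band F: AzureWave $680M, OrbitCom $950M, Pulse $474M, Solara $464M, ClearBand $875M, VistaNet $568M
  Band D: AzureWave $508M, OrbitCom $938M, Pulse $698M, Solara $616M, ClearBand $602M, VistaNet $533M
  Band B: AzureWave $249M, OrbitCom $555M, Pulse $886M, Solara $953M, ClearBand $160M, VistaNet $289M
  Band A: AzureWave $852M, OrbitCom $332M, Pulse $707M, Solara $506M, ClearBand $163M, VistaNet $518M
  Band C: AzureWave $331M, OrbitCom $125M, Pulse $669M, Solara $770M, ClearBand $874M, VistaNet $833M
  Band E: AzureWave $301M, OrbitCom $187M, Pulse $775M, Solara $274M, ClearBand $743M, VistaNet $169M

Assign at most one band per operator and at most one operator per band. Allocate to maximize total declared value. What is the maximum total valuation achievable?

Optimal: AzureWave→Band A ($852M), OrbitCom→Band D ($938M), Pulse→Band E ($775M), Solara→Band B ($953M), ClearBand→Band F ($875M), VistaNet→Band C ($833M) — total 852+938+775+953+875+833 = $5226M.
Column-greedy (each band in turn goes to its best remaining operator) gives $4496M, worse by 730.
Every other assignment is strictly worse.

Maximum total: $5226M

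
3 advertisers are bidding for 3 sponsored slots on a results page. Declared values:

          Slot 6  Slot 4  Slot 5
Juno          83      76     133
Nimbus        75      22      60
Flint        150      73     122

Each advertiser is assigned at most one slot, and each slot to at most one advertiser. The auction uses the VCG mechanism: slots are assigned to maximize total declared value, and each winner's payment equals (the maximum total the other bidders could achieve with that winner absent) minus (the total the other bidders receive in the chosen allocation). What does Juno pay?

Efficient allocation: Juno→Slot 5 ($133), Nimbus→Slot 4 ($22), Flint→Slot 6 ($150); total welfare W = $305.
Juno receives Slot 5 at value $133, so the others get W − 133 = $172.
Without Juno: best allocation of the remaining 2 bidders over all 3 slots is Nimbus→Slot 5 ($60), Flint→Slot 6 ($150), total $210.
VCG payment = (others' best without Juno) − (others' welfare with Juno) = 210 − 172 = $38.

Juno pays $38.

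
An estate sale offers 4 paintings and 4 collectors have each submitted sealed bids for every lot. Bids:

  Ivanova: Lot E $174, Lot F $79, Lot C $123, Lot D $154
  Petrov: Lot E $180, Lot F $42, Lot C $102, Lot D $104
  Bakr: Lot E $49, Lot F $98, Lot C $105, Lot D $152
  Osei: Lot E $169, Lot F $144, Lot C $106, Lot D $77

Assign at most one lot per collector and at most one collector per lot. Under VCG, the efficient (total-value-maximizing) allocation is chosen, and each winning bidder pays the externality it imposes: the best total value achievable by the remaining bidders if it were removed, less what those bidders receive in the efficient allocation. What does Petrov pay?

Efficient allocation: Ivanova→Lot C ($123), Petrov→Lot E ($180), Bakr→Lot D ($152), Osei→Lot F ($144); total welfare W = $599.
Petrov receives Lot E at value $180, so the others get W − 180 = $419.
Without Petrov: best allocation of the remaining 3 bidders over all 4 lots is Ivanova→Lot E ($174), Bakr→Lot D ($152), Osei→Lot F ($144), total $470.
VCG payment = (others' best without Petrov) − (others' welfare with Petrov) = 470 − 419 = $51.

Petrov pays $51.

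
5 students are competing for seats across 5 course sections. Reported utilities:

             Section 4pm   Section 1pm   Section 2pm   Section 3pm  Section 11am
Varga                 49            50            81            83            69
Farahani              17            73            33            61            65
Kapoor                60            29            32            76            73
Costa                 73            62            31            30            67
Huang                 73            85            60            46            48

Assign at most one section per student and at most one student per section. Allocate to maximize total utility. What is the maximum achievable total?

This is the linear assignment problem.
Optimal: Varga→Section 2pm (81 points), Farahani→Section 11am (65 points), Kapoor→Section 3pm (76 points), Costa→Section 4pm (73 points), Huang→Section 1pm (85 points) — total 81+65+76+73+85 = 380 points.
Max-entry greedy (repeatedly take the single best remaining cell) gives 347 points, worse by 33.
Next-best assignment: Varga→Section 2pm, Farahani→Section 3pm, Kapoor→Section 11am, Costa→Section 4pm, Huang→Section 1pm = 373 points.

Max total: 380 points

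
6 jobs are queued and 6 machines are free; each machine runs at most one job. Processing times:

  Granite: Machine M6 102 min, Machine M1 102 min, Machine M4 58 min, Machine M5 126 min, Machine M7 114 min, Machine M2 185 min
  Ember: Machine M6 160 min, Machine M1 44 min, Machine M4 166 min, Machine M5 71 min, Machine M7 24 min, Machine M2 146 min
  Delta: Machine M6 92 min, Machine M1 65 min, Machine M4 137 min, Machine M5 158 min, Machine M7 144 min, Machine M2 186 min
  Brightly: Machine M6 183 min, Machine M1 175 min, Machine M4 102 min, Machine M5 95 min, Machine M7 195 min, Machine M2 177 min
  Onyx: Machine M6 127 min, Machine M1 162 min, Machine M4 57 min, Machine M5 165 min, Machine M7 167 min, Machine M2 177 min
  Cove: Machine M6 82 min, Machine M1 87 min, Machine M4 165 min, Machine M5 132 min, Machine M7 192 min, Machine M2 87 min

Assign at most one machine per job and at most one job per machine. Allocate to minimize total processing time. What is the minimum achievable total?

This is a one-to-one assignment (minimum-cost bipartite matching).
Optimal: Granite→Machine M6 (102 min), Ember→Machine M7 (24 min), Delta→Machine M1 (65 min), Brightly→Machine M5 (95 min), Onyx→Machine M4 (57 min), Cove→Machine M2 (87 min) — total 102+24+65+95+57+87 = 430 min.
Column-greedy (each machine in turn goes to its cheapest remaining job) gives 578 min, worse by 148.
Next-best assignment: Granite→Machine M4, Ember→Machine M7, Delta→Machine M1, Brightly→Machine M5, Onyx→Machine M6, Cove→Machine M2 = 456 min.

Min total: 430 min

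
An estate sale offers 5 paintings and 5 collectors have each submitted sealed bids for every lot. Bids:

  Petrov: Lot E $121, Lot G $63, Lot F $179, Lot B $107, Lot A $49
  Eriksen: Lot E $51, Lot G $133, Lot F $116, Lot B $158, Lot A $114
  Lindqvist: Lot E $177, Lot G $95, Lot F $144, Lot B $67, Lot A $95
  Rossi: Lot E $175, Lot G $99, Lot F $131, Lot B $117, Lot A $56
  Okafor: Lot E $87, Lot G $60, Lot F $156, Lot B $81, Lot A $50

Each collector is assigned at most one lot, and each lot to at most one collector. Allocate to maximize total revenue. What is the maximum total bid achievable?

Max total: $667

Optimal: Petrov→Lot F ($179), Eriksen→Lot B ($158), Lindqvist→Lot A ($95), Rossi→Lot E ($175), Okafor→Lot G ($60) — total 179+158+95+175+60 = $667.
Max-entry greedy (repeatedly take the single best remaining cell) gives $663, worse by 4.
Next-best assignment: Petrov→Lot B, Eriksen→Lot G, Lindqvist→Lot A, Rossi→Lot E, Okafor→Lot F = $666.
Every other assignment is strictly worse.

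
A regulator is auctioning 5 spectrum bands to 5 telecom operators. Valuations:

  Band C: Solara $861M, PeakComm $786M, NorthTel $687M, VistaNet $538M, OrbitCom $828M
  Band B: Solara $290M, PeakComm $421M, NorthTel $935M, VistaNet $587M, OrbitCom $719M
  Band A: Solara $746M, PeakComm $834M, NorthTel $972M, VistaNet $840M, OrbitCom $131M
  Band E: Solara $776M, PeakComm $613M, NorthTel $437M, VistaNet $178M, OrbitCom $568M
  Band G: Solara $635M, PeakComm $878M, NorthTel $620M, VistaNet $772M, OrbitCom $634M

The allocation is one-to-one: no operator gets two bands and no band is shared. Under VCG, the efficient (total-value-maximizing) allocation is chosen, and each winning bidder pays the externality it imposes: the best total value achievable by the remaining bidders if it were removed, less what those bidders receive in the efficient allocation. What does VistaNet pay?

Efficient allocation: Solara→Band E ($776M), PeakComm→Band G ($878M), NorthTel→Band B ($935M), VistaNet→Band A ($840M), OrbitCom→Band C ($828M); total welfare W = $4257M.
VistaNet receives Band A at value $840M, so the others get W − 840 = $3417M.
Without VistaNet: best allocation of the remaining 4 bidders over all 5 bands is Solara→Band E ($776M), PeakComm→Band G ($878M), NorthTel→Band A ($972M), OrbitCom→Band C ($828M), total $3454M.
VCG payment = (others' best without VistaNet) − (others' welfare with VistaNet) = 3454 − 3417 = $37M.

VistaNet pays $37M.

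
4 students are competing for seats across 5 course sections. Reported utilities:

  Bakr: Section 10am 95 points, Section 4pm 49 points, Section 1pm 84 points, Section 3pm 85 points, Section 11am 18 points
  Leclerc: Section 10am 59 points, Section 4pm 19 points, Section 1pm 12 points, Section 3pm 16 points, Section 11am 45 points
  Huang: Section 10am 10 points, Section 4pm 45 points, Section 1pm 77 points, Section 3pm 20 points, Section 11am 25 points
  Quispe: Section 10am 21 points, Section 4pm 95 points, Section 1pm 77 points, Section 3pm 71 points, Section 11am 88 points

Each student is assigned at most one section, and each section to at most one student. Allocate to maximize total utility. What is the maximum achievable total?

Optimal: Bakr→Section 3pm (85 points), Leclerc→Section 10am (59 points), Huang→Section 1pm (77 points), Quispe→Section 4pm (95 points) — total 85+59+77+95 = 316 points.
Column-greedy (each section in turn goes to its best remaining student) gives 283 points, worse by 33.

Maximum total: 316 points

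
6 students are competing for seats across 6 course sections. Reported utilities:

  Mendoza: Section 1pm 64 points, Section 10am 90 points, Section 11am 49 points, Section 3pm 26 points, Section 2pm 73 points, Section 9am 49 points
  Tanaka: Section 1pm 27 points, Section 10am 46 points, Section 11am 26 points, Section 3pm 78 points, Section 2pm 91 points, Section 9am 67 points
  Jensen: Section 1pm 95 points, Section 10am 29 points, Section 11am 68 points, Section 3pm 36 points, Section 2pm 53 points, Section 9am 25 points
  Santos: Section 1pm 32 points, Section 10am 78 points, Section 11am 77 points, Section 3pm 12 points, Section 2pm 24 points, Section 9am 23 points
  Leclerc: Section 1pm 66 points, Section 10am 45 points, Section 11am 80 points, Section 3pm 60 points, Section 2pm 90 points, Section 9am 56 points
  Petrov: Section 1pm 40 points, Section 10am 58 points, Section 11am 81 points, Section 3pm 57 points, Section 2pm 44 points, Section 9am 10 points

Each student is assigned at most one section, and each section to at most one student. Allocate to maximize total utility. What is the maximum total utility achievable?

This is a one-to-one assignment (maximum-weight bipartite matching).
Optimal: Mendoza→Section 10am (90 points), Tanaka→Section 9am (67 points), Jensen→Section 1pm (95 points), Santos→Section 11am (77 points), Leclerc→Section 2pm (90 points), Petrov→Section 3pm (57 points) — total 90+67+95+77+90+57 = 476 points.
Column-greedy (each section in turn goes to its best remaining student) gives 457 points, worse by 19.
Next-best assignment: Mendoza→Section 9am, Tanaka→Section 3pm, Jensen→Section 1pm, Santos→Section 10am, Leclerc→Section 2pm, Petrov→Section 11am = 471 points.
Swapping Tanaka↔Jensen (Tanaka→Section 1pm 27 points, Jensen→Section 9am 25 points) loses 110.

Maximum total: 476 points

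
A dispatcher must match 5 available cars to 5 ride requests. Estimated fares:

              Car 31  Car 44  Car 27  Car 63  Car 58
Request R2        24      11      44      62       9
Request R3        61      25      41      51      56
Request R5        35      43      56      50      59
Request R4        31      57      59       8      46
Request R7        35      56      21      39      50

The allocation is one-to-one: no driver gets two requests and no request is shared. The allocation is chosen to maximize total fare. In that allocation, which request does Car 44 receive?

Car 44 receives Request R7.

This is a one-to-one assignment (maximum-weight bipartite matching).
Optimal: Car 31→Request R3 ($61), Car 44→Request R7 ($56), Car 27→Request R4 ($59), Car 63→Request R2 ($62), Car 58→Request R5 ($59) — total 61+56+59+62+59 = $297.
Row-greedy (each driver in turn takes its best remaining request) gives $286, worse by 11.
Next-best assignment: Car 31→Request R3, Car 44→Request R4, Car 27→Request R5, Car 63→Request R2, Car 58→Request R7 = $286.
Car 44's own top request is Request R4 ($57), but forcing Car 44→Request R4 and reassigning the rest optimally gives only $286 — worse by 11.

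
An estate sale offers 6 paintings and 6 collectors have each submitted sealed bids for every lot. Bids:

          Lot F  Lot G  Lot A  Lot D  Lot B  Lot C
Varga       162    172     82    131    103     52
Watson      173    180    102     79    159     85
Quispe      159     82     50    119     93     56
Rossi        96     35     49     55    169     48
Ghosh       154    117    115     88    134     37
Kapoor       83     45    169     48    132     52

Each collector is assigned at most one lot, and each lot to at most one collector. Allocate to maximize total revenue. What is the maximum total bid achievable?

Maximum total: $868

This is a one-to-one assignment (maximum-weight bipartite matching).
Optimal: Varga→Lot G ($172), Watson→Lot C ($85), Quispe→Lot D ($119), Rossi→Lot B ($169), Ghosh→Lot F ($154), Kapoor→Lot A ($169) — total 172+85+119+169+154+169 = $868.
Column-greedy (each lot in turn goes to its best remaining collector) gives $839, worse by 29.
Swapping Ghosh↔Quispe (Ghosh→Lot D $88, Quispe→Lot F $159) loses 26.
Checked against all permutations: $868 is optimal.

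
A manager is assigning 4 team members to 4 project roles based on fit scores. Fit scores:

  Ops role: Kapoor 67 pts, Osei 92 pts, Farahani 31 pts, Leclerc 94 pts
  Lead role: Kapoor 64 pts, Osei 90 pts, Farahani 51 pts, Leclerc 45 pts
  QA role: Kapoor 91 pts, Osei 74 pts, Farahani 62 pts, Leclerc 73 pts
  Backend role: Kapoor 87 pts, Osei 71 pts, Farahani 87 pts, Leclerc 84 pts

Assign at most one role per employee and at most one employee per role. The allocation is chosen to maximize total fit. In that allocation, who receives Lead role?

Optimal: Kapoor→QA role (91 pts), Osei→Lead role (90 pts), Farahani→Backend role (87 pts), Leclerc→Ops role (94 pts) — total 91+90+87+94 = 362 pts.
Row-greedy (each employee in turn takes its best remaining role) gives 315 pts, worse by 47.
Next-best assignment: Kapoor→Backend role, Osei→Lead role, Farahani→QA role, Leclerc→Ops role = 333 pts.
Osei's own top role is Ops role (92 pts), but forcing Osei→Ops role and reassigning the rest optimally gives only 318 pts — worse by 44.

Osei receives Lead role.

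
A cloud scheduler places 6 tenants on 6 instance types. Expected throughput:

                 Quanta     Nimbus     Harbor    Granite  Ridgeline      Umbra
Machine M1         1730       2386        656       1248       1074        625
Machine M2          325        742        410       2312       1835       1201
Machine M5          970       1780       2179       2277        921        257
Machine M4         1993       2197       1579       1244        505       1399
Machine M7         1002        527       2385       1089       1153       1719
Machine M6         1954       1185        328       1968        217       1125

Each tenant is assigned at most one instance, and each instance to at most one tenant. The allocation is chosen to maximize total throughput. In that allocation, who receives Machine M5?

Optimal: Quanta→Machine M6 (1954 ops/s), Nimbus→Machine M1 (2386 ops/s), Harbor→Machine M7 (2385 ops/s), Granite→Machine M5 (2277 ops/s), Ridgeline→Machine M2 (1835 ops/s), Umbra→Machine M4 (1399 ops/s) — total 1954+2386+2385+2277+1835+1399 = 12236 ops/s.
Row-greedy (each tenant in turn takes its best remaining instance) gives 11122 ops/s, worse by 1114.
Swapping Umbra↔Nimbus (Umbra→Machine M1 625 ops/s, Nimbus→Machine M4 2197 ops/s) loses 963.
No other one-to-one assignment exceeds 12236 ops/s.
Granite's own top instance is Machine M2 (2312 ops/s), but forcing Granite→Machine M2 and reassigning the rest optimally gives only 11435 ops/s — worse by 801.

Granite receives Machine M5.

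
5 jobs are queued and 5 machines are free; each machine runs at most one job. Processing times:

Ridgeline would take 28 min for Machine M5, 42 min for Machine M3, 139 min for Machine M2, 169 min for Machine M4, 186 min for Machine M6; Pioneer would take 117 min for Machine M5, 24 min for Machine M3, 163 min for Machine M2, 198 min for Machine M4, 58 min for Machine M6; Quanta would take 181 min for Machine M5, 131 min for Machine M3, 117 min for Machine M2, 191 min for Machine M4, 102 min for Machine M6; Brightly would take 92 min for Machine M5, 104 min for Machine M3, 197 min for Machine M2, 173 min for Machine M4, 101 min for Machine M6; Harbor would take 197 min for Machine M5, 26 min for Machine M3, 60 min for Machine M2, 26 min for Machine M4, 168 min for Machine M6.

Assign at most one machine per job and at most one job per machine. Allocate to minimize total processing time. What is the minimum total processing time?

Optimal: Ridgeline→Machine M5 (28 min), Pioneer→Machine M3 (24 min), Quanta→Machine M2 (117 min), Brightly→Machine M6 (101 min), Harbor→Machine M4 (26 min) — total 28+24+117+101+26 = 296 min.
Column-greedy (each machine in turn goes to its cheapest remaining job) gives 387 min, worse by 91.
No other one-to-one assignment undercuts 296 min.

Minimum total: 296 min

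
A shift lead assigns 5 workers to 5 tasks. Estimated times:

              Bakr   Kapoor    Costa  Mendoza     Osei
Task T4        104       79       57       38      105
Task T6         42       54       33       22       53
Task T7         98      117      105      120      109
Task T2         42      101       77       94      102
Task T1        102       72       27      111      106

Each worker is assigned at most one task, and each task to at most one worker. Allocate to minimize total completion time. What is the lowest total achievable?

Min total: 270 min

This is the linear assignment problem.
Optimal: Bakr→Task T2 (42 min), Kapoor→Task T6 (54 min), Costa→Task T1 (27 min), Mendoza→Task T4 (38 min), Osei→Task T7 (109 min) — total 42+54+27+38+109 = 270 min.
Row-greedy (each worker in turn takes its cheapest remaining task) gives 374 min, worse by 104.
Next-best assignment: Bakr→Task T2, Kapoor→Task T7, Costa→Task T1, Mendoza→Task T4, Osei→Task T6 = 277 min.
Swapping Costa↔Mendoza (Costa→Task T4 57 min, Mendoza→Task T1 111 min) adds 103.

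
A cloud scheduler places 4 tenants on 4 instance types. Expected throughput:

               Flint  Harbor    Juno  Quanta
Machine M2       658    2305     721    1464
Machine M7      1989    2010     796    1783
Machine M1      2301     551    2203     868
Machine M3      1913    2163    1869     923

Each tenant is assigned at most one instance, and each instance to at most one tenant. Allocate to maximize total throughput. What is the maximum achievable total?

Treat this as an assignment problem: match each tenant to one instance.
Optimal: Flint→Machine M1 (2301 ops/s), Harbor→Machine M2 (2305 ops/s), Juno→Machine M3 (1869 ops/s), Quanta→Machine M7 (1783 ops/s) — total 2301+2305+1869+1783 = 8258 ops/s.
Column-greedy (each instance in turn goes to its best remaining tenant) gives 7420 ops/s, worse by 838.
Next-best assignment: Flint→Machine M3, Harbor→Machine M2, Juno→Machine M1, Quanta→Machine M7 = 8204 ops/s.
Every other assignment is strictly worse.

Max total: 8258 ops/s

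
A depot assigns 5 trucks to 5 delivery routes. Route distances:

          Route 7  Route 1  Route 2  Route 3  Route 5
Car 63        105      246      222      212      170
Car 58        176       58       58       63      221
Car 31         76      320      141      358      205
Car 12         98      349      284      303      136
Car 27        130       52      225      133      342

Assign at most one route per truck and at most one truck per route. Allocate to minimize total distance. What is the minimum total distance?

Treat this as an assignment problem: match each truck to one route.
Optimal: Car 63→Route 7 (105 km), Car 58→Route 3 (63 km), Car 31→Route 2 (141 km), Car 12→Route 5 (136 km), Car 27→Route 1 (52 km) — total 105+63+141+136+52 = 497 km.
Row-greedy (each truck in turn takes its cheapest remaining route) gives 573 km, worse by 76.
Next-best assignment: Car 63→Route 5, Car 58→Route 3, Car 31→Route 2, Car 12→Route 7, Car 27→Route 1 = 524 km.

Minimum total: 497 km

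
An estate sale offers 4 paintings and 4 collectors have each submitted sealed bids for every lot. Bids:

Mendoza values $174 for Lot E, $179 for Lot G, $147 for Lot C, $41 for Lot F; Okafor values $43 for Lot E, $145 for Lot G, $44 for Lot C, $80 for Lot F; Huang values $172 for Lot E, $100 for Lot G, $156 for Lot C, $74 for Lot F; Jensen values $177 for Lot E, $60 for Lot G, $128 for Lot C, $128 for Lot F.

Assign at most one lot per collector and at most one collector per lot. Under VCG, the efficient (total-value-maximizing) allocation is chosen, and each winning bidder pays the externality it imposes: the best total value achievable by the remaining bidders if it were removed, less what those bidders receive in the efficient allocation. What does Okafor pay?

Efficient allocation: Mendoza→Lot E ($174), Okafor→Lot G ($145), Huang→Lot C ($156), Jensen→Lot F ($128); total welfare W = $603.
Okafor receives Lot G at value $145, so the others get W − 145 = $458.
Without Okafor: best allocation of the remaining 3 bidders over all 4 lots is Mendoza→Lot G ($179), Huang→Lot C ($156), Jensen→Lot E ($177), total $512.
VCG payment = (others' best without Okafor) − (others' welfare with Okafor) = 512 − 458 = $54.

Okafor pays $54.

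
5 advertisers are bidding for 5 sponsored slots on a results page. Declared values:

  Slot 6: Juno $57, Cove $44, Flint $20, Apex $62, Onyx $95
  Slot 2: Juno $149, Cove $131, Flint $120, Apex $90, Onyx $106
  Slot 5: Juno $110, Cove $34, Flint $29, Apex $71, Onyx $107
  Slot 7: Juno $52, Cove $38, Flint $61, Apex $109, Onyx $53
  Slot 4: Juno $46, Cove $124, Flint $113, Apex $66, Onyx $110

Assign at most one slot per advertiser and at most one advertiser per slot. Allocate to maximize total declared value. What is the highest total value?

Maximum total: $558

This is the linear assignment problem.
Optimal: Juno→Slot 5 ($110), Cove→Slot 2 ($131), Flint→Slot 4 ($113), Apex→Slot 7 ($109), Onyx→Slot 6 ($95) — total 110+131+113+109+95 = $558.
Max-entry greedy (repeatedly take the single best remaining cell) gives $509, worse by 49.
Checked against all permutations: $558 is optimal.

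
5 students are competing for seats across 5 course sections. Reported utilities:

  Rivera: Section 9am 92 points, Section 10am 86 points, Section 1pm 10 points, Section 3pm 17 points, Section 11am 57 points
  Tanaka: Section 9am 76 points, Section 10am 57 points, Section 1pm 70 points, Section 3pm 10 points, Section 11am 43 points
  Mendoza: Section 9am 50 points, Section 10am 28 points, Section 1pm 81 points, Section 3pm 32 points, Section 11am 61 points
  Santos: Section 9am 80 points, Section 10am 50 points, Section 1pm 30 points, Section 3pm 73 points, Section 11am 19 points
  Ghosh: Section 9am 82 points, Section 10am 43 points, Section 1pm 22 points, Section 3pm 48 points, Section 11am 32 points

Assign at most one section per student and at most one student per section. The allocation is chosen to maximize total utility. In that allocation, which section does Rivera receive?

Optimal: Rivera→Section 10am (86 points), Tanaka→Section 1pm (70 points), Mendoza→Section 11am (61 points), Santos→Section 3pm (73 points), Ghosh→Section 9am (82 points) — total 86+70+61+73+82 = 372 points.
Row-greedy (each student in turn takes its best remaining section) gives 339 points, worse by 33.
Next-best assignment: Rivera→Section 10am, Tanaka→Section 11am, Mendoza→Section 1pm, Santos→Section 3pm, Ghosh→Section 9am = 365 points.
Every other assignment is strictly worse.
Rivera's own top section is Section 9am (92 points), but forcing Rivera→Section 9am and reassigning the rest optimally gives only 339 points — worse by 33.

Rivera receives Section 10am.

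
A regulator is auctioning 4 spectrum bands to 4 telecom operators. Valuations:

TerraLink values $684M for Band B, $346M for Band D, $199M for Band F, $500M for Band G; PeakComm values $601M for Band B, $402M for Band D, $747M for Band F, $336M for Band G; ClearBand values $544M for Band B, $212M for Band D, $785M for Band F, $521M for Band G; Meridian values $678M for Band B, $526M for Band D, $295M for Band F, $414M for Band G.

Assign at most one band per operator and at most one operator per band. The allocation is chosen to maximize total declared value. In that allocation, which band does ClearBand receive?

ClearBand receives Band G.

Optimal: TerraLink→Band B ($684M), PeakComm→Band F ($747M), ClearBand→Band G ($521M), Meridian→Band D ($526M) — total 684+747+521+526 = $2478M.
Max-entry greedy (repeatedly take the single best remaining cell) gives $2331M, worse by 147.
Swapping Meridian↔PeakComm (Meridian→Band F $295M, PeakComm→Band D $402M) loses 576.
ClearBand's own top band is Band F ($785M), but forcing ClearBand→Band F and reassigning the rest optimally gives only $2412M — worse by 66.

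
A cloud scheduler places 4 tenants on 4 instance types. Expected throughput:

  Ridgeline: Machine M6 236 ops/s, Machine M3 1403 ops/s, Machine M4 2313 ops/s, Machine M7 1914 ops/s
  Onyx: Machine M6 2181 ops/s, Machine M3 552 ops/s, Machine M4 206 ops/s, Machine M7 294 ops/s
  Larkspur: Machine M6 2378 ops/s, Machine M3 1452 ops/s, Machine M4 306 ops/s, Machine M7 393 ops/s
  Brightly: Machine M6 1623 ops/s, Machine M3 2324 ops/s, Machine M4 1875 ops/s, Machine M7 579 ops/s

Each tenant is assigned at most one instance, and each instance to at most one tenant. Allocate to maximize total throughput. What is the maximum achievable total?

Treat this as an assignment problem: match each tenant to one instance.
Optimal: Ridgeline→Machine M7 (1914 ops/s), Onyx→Machine M6 (2181 ops/s), Larkspur→Machine M3 (1452 ops/s), Brightly→Machine M4 (1875 ops/s) — total 1914+2181+1452+1875 = 7422 ops/s.
Max-entry greedy (repeatedly take the single best remaining cell) gives 7309 ops/s, worse by 113.
Next-best assignment: Ridgeline→Machine M4, Onyx→Machine M7, Larkspur→Machine M6, Brightly→Machine M3 = 7309 ops/s.
No other one-to-one assignment exceeds 7422 ops/s.

Maximum total: 7422 ops/s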